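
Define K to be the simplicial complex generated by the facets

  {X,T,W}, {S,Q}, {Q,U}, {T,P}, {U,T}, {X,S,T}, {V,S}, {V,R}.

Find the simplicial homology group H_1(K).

H_1 ≅ Z.

Order the vertices as P < Q < R < S < T < U < V < W < X. Listing each simplex with vertices in this order, K has dimension 2 with simplices:

  0-simplices (9): P, Q, R, S, T, U, V, W, X
  1-simplices (11): PT, QS, QU, RV, ST, SV, SX, TU, TW, TX, WX
  2-simplices (2): STX, TWX

giving chain groups C_0 ≅ Z^9, C_1 ≅ Z^11, C_2 ≅ Z^2.

∂_1: C_1 → C_0 is given by ∂[p,q] = [q] − [p].
The 9×11 boundary matrix has rank 8 and Smith normal form diag(1,1,1,1,1,1,1,1).

The boundary map ∂_2: C_2 → C_1 acts by ∂[p,q,r] = [q,r] − [p,r] + [p,q]. For instance
  ∂TWX = WX − TX + TW,
  ∂STX = TX − SX + ST.
This gives a 11×2 integer matrix of rank 2; reducing to Smith normal form yields diagonal entries (1,1).

Reading off H_k = ker ∂_k / im ∂_{k+1}:

  H_1: rank ker ∂_1 − rank ∂_2 = (11 − 8) − 2 = 1, and the invariant factors of ∂_2 are all 1, so H_1 = Z.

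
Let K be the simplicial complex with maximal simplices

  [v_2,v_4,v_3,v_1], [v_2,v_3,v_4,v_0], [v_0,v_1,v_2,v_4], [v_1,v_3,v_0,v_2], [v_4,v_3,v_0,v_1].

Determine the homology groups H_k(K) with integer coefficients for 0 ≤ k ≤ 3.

Order the vertices as v_0 < v_1 < v_2 < v_3 < v_4. Listing each simplex with vertices in this order, K has dimension 3 with simplices:

  0-simplices (5): [v_0], [v_1], [v_2], [v_3], [v_4]
  1-simplices (10): [v_0,v_1], [v_0,v_2], [v_0,v_3], [v_0,v_4], [v_1,v_2], [v_1,v_3], [v_1,v_4], [v_2,v_3], [v_2,v_4], [v_3,v_4]
  2-simplices (10): [v_0,v_1,v_2], [v_0,v_1,v_3], [v_0,v_1,v_4], [v_0,v_2,v_3], [v_0,v_2,v_4], [v_0,v_3,v_4], [v_1,v_2,v_3], [v_1,v_2,v_4], [v_1,v_3,v_4], [v_2,v_3,v_4]
  3-simplices (5): [v_0,v_1,v_2,v_3], [v_0,v_1,v_2,v_4], [v_0,v_1,v_3,v_4], [v_0,v_2,v_3,v_4], [v_1,v_2,v_3,v_4]

Hence C_0 ≅ Z^5, C_1 ≅ Z^10, C_2 ≅ Z^10, C_3 ≅ Z^5.

Boundary ∂_1: C_1 → C_0 sends each edge [p,q] (with p < q) to q − p. For instance
  ∂[v_0,v_3] = [v_3] − [v_0].
This gives a 5×10 integer matrix of rank 4; reducing to Smith normal form yields diagonal entries (1,1,1,1).

∂_2: C_2 → C_1 maps a triangle to the signed sum of its edges. For instance
  ∂[v_0,v_2,v_3] = [v_2,v_3] − [v_0,v_3] + [v_0,v_2],
  ∂[v_0,v_1,v_2] = [v_1,v_2] − [v_0,v_2] + [v_0,v_1].
The 10×10 boundary matrix has rank 6 and Smith normal form diag(1,1,1,1,1,1).

Boundary ∂_3: C_3 → C_2 sends each 3-simplex σ to the alternating sum Σ_i (−1)^i (σ with its i-th vertex removed). For instance
  ∂[v_0,v_1,v_3,v_4] = [v_1,v_3,v_4] − [v_0,v_3,v_4] + [v_0,v_1,v_4] − [v_0,v_1,v_3],
  ∂[v_0,v_1,v_2,v_4] = [v_1,v_2,v_4] − [v_0,v_2,v_4] + [v_0,v_1,v_4] − [v_0,v_1,v_2].
The resulting 10×5 matrix has rank 4, and its Smith normal form has invariant factors (1,1,1,1).

Now H_k = ker ∂_k / im ∂_{k+1}, so:

  H_0: rank C_0 − rank ∂_1 = 5 − 4 = 1, and the invariant factors of ∂_1 are all 1, so H_0 ≅ Z.
  H_1: rank ker ∂_1 − rank ∂_2 = (10 − 4) − 6 = 0, and the invariant factors of ∂_2 are all 1, so H_1 ≅ 0.
  H_2: rank ker ∂_2 − rank ∂_3 = (10 − 6) − 4 = 0, and the invariant factors of ∂_3 are all 1, so H_2 ≅ 0.
  H_3: rank ker ∂_3 − rank ∂_4 = (5 − 4) − 0 = 1, and there is no ∂_4, so H_3 ≅ Z.

As a check, the Euler characteristic is 5 − 10 + 10 − 5 = 0, which agrees with 1 − 0 + 0 − 1 = 0.
(K is a triangulation of the 3-sphere S^3.)

H_0 ≅ Z,  H_1 = 0,  H_2 = 0,  H_3 ≅ Z.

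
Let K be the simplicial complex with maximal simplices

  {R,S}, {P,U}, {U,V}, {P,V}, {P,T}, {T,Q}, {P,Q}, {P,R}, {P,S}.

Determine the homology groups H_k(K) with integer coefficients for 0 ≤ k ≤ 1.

H_0 ≅ Z,  H_1 ≅ Z^3.

Take the total order P < Q < R < S < T < U < V on the vertex set. Then K (dimension 1) consists of the simplices:

  0-simplices (7): P, Q, R, S, T, U, V
  1-simplices (9): PQ, PR, PS, PT, PU, PV, QT, RS, UV

giving chain groups C_0 ≅ Z^7, C_1 ≅ Z^9.

Boundary ∂_1: C_1 → C_0 sends each edge [p,q] (with p < q) to q − p. For instance
  ∂PT = T − P.
This gives a 7×9 integer matrix of rank 6; reducing to Smith normal form yields diagonal entries (1,1,1,1,1,1).

Computing H_k = (kernel of ∂_k) / (image of ∂_{k+1}):

  H_0: rank C_0 − rank ∂_1 = 7 − 6 = 1, and the invariant factors of ∂_1 are all 1, so H_0 ≅ Z.
  H_1: rank ker ∂_1 − rank ∂_2 = (9 − 6) − 0 = 3, and there is no ∂_2, so H_1 ≅ Z^3.

As a check, the Euler characteristic is 7 − 9 = -2, which agrees with 1 − 3 = -2.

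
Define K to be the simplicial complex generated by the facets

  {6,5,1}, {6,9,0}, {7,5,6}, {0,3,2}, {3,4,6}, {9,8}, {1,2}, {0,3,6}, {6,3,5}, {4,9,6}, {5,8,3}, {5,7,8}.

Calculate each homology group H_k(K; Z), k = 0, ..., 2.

K has 10 vertices, 21 edges, 10 triangles.
rank ∂_0 = 0, rank ∂_1 = 9 ⇒ b_0 = 10 − 0 − 9 = 1; all invariant factors of ∂_1 are 1 so no torsion. So H_0 = Z.
rank ∂_1 = 9, rank ∂_2 = 10 ⇒ b_1 = 21 − 9 − 10 = 2; all invariant factors of ∂_2 are 1 so no torsion. So H_1 = Z^2.
rank ∂_2 = 10, rank ∂_3 = 0 ⇒ b_2 = 10 − 10 − 0 = 0. So H_2 = 0.

H_0 = Z,  H_1 = Z^2,  H_2 = 0.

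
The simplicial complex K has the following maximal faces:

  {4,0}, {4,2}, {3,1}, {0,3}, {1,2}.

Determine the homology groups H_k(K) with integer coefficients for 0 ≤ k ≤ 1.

H_0 ≅ Z,  H_1 ≅ Z.

Fix the vertex order 0 < 1 < 2 < 3 < 4 and write every simplex with vertices in increasing order. Then dim K = 1 and the simplices of K are:

  0-simplices (5): [0], [1], [2], [3], [4]
  1-simplices (5): [0,3], [0,4], [1,2], [1,3], [2,4]

so the chain groups are C_0 ≅ Z^5, C_1 ≅ Z^5.

The boundary map ∂_1: C_1 → C_0 is given by ∂[p,q] = [q] − [p]. For instance
  ∂[1,3] = [3] − [1].
This gives a 5×5 integer matrix of rank 4; reducing to Smith normal form yields diagonal entries (1,1,1,1).

Reading off H_k = ker ∂_k / im ∂_{k+1}:

  H_0: rank C_0 − rank ∂_1 = 5 − 4 = 1, and the invariant factors of ∂_1 are all 1, so H_0 ≅ Z.
  H_1: rank ker ∂_1 − rank ∂_2 = (5 − 4) − 0 = 1, and there is no ∂_2, so H_1 ≅ Z.

(K is a triangulation of the circle S^1.)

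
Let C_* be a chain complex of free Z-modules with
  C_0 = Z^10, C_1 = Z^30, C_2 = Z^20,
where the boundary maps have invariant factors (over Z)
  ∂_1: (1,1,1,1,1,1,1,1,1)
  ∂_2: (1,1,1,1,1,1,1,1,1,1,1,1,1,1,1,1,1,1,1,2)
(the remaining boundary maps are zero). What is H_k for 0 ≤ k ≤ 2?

H_0: b_0 = 10 − 0 − 9 = 1; torsion from ∂_1 factors > 1: none. So H_0 = Z.
H_1: b_1 = 30 − 9 − 20 = 1; torsion from ∂_2 factors > 1: [2]. So H_1 = Z × Z/2.
H_2: b_2 = 20 − 20 − 0 = 0; torsion from ∂_3 factors > 1: none. So H_2 = 0.

H_0 = Z,  H_1 = Z × Z/2,  H_2 = 0.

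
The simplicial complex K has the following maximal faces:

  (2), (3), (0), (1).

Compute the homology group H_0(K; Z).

Order the vertices as 0 < 1 < 2 < 3. Listing each simplex with vertices in this order, K has dimension 0 with simplices:

  0-simplices (4): [0], [1], [2], [3]

Hence C_0 ≅ Z^4.

Now H_k = ker ∂_k / im ∂_{k+1}, so:

  H_0: rank C_0 − rank ∂_1 = 4 − 0 = 4, and there is no ∂_1, so H_0 = Z^4.

H_0 ≅ Z^4.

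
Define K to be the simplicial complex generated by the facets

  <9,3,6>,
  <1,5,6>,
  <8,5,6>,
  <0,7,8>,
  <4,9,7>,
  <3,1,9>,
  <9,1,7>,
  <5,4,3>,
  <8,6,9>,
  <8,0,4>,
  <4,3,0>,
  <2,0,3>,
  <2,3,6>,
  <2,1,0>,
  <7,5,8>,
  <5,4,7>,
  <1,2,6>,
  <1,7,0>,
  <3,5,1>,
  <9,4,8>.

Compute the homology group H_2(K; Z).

H_2 ≅ 0.

K has 10 vertices, 30 edges, 20 triangles.
rank ∂_2 = 20, rank ∂_3 = 0 ⇒ b_2 = 20 − 20 − 0 = 0. So H_2 = 0.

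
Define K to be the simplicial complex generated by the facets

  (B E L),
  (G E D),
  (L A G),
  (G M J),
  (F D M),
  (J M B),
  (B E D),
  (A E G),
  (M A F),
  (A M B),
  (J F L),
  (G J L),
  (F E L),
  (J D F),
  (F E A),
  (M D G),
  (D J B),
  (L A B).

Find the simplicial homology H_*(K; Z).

Take the total order A < B < D < E < F < G < J < L < M on the vertex set. Then K (dimension 2) consists of the simplices:

  0-simplices (9): A, B, D, E, F, G, J, L, M
  1-simplices (27): AB, AE, AF, AG, AL, AM, BD, BE, BJ, BL, BM, DE, DF, DG, DJ, DM, EF, EG, EL, FJ, FL, FM, GJ, GL, GM, JL, JM
  2-simplices (18): ABL, ABM, AEF, AEG, AFM, AGL, BDE, BDJ, BEL, BJM, DEG, DFJ, DFM, DGM, EFL, FJL, GJL, GJM

Hence C_0 ≅ Z^9, C_1 ≅ Z^27, C_2 ≅ Z^18.

The boundary map ∂_1: C_1 → C_0 is given by ∂[p,q] = [q] − [p].
The 9×27 boundary matrix has rank 8 and Smith normal form diag(1,1,1,1,1,1,1,1).

The boundary map ∂_2: C_2 → C_1 maps a triangle to the signed sum of its edges. For instance
  ∂AFM = FM − AM + AF,
  ∂EFL = FL − EL + EF.
The resulting 27×18 matrix has rank 18, and its Smith normal form has invariant factors (1,1,1,1,1,1,1,1,1,1,1,1,1,1,1,1,1,2).

Now H_k = ker ∂_k / im ∂_{k+1}, so:

  H_0: rank C_0 − rank ∂_1 = 9 − 8 = 1, and the invariant factors of ∂_1 are all 1, so H_0 ≅ Z.
  H_1: rank ker ∂_1 − rank ∂_2 = (27 − 8) − 18 = 1, and ∂_2 has invariant factor 2 > 1, so H_1 ≅ Z ⊕ Z/2Z.
  H_2: rank ker ∂_2 − rank ∂_3 = (18 − 18) − 0 = 0, and there is no ∂_3, so H_2 ≅ 0.

H_0 = Z,  H_1 = Z ⊕ Z/2Z,  H_2 = 0.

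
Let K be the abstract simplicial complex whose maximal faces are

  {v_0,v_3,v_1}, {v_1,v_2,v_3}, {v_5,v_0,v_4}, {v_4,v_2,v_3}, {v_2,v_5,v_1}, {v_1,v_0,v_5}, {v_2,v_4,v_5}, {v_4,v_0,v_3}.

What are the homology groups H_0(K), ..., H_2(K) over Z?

H_0 = Z,  H_1 = 0,  H_2 = Z.

Order the vertices as v_0 < v_1 < v_2 < v_3 < v_4 < v_5. Listing each simplex with vertices in this order, K has dimension 2 with simplices:

  0-simplices (6): [v_0], [v_1], [v_2], [v_3], [v_4], [v_5]
  1-simplices (12): [v_0,v_1], [v_0,v_3], [v_0,v_4], [v_0,v_5], [v_1,v_2], [v_1,v_3], [v_1,v_5], [v_2,v_3], [v_2,v_4], [v_2,v_5], [v_3,v_4], [v_4,v_5]
  2-simplices (8): [v_0,v_1,v_3], [v_0,v_1,v_5], [v_0,v_3,v_4], [v_0,v_4,v_5], [v_1,v_2,v_3], [v_1,v_2,v_5], [v_2,v_3,v_4], [v_2,v_4,v_5]

giving chain groups C_0 ≅ Z^6, C_1 ≅ Z^12, C_2 ≅ Z^8.

∂_1: C_1 → C_0 sends each edge [p,q] (with p < q) to q − p. For instance
  ∂[v_1,v_3] = [v_3] − [v_1].
The resulting 6×12 matrix has rank 5, and its Smith normal form has invariant factors (1,1,1,1,1).

∂_2: C_2 → C_1 acts by ∂[p,q,r] = [q,r] − [p,r] + [p,q]. For instance
  ∂[v_1,v_2,v_3] = [v_2,v_3] − [v_1,v_3] + [v_1,v_2],
  ∂[v_1,v_2,v_5] = [v_2,v_5] − [v_1,v_5] + [v_1,v_2].
This gives a 12×8 integer matrix of rank 7; reducing to Smith normal form yields diagonal entries (1,1,1,1,1,1,1).

Now H_k = ker ∂_k / im ∂_{k+1}, so:

  H_0: rank C_0 − rank ∂_1 = 6 − 5 = 1, and the invariant factors of ∂_1 are all 1, so H_0 ≅ Z.
  H_1: rank ker ∂_1 − rank ∂_2 = (12 − 5) − 7 = 0, and the invariant factors of ∂_2 are all 1, so H_1 ≅ 0.
  H_2: rank ker ∂_2 − rank ∂_3 = (8 − 7) − 0 = 1, and there is no ∂_3, so H_2 ≅ Z.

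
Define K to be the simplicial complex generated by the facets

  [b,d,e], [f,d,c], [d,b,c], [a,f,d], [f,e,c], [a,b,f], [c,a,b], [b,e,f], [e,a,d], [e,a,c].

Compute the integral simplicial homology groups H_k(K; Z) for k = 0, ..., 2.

K has 6 vertices, 15 edges, 10 triangles.
rank ∂_0 = 0, rank ∂_1 = 5 ⇒ b_0 = 6 − 0 − 5 = 1; all invariant factors of ∂_1 are 1 so no torsion. So H_0 = Z.
rank ∂_1 = 5, rank ∂_2 = 10 ⇒ b_1 = 15 − 5 − 10 = 0; ∂_2 has invariant factor(s) [2] giving torsion. So H_1 = Z/2.
rank ∂_2 = 10, rank ∂_3 = 0 ⇒ b_2 = 10 − 10 − 0 = 0. So H_2 = 0.

H_0 = Z,  H_1 = Z/2,  H_2 = 0.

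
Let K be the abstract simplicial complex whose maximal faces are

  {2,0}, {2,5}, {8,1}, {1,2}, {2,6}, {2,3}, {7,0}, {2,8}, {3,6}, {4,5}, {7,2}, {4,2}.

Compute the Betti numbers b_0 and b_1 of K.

b_0 = 1, b_1 = 4.

Take the total order 0 < 1 < 2 < 3 < 4 < 5 < 6 < 7 < 8 on the vertex set. Then K (dimension 1) consists of the simplices:

  0-simplices (9): [0], [1], [2], [3], [4], [5], [6], [7], [8]
  1-simplices (12): [0,2], [0,7], [1,2], [1,8], [2,3], [2,4], [2,5], [2,6], [2,7], [2,8], [3,6], [4,5]

so the chain groups are C_0 ≅ Z^9, C_1 ≅ Z^12.

∂_1: C_1 → C_0 is given by ∂[p,q] = [q] − [p].
The 9×12 boundary matrix has rank 8 and Smith normal form diag(1,1,1,1,1,1,1,1).

Reading off H_k = ker ∂_k / im ∂_{k+1}:

  H_0: rank C_0 − rank ∂_1 = 9 − 8 = 1, and the invariant factors of ∂_1 are all 1, so H_0 ≅ Z.
  H_1: rank ker ∂_1 − rank ∂_2 = (12 − 8) − 0 = 4, and there is no ∂_2, so H_1 ≅ Z^4.

As a check, the Euler characteristic is 9 − 12 = -3, which agrees with 1 − 4 = -3.
(K is a triangulation of a wedge of 4 circles.)

Hence the Betti numbers are b_0 = 1, b_1 = 4.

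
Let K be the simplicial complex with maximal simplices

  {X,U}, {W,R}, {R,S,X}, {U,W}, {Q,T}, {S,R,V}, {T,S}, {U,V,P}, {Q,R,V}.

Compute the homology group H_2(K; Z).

H_2 = 0.

Order the vertices as P < Q < R < S < T < U < V < W < X. Listing each simplex with vertices in this order, K has dimension 2 with simplices:

  0-simplices (9): P, Q, R, S, T, U, V, W, X
  1-simplices (15): PU, PV, QR, QT, QV, RS, RV, RW, RX, ST, SV, SX, UV, UW, UX
  2-simplices (4): PUV, QRV, RSV, RSX

giving chain groups C_0 ≅ Z^9, C_1 ≅ Z^15, C_2 ≅ Z^4.

The boundary map ∂_1: C_1 → C_0 sends each edge [p,q] (with p < q) to q − p. For instance
  ∂UX = X − U.
This gives a 9×15 integer matrix of rank 8; reducing to Smith normal form yields diagonal entries (1,1,1,1,1,1,1,1).

Boundary ∂_2: C_2 → C_1 sends each 2-simplex [p,q,r] to [q,r] − [p,r] + [p,q]. For instance
  ∂QRV = RV − QV + QR,
  ∂RSX = SX − RX + RS.
The 15×4 boundary matrix has rank 4 and Smith normal form diag(1,1,1,1).

Reading off H_k = ker ∂_k / im ∂_{k+1}:

  H_2: rank ker ∂_2 − rank ∂_3 = (4 − 4) − 0 = 0, and there is no ∂_3, so H_2 = 0.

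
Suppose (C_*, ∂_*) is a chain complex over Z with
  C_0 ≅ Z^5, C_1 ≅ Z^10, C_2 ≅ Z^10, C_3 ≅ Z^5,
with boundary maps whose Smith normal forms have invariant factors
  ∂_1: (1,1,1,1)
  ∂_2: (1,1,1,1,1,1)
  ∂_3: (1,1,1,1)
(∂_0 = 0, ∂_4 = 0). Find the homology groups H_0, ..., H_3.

H_0: b_0 = 5 − 0 − 4 = 1; torsion from ∂_1 factors > 1: none. So H_0 = Z.
H_1: b_1 = 10 − 4 − 6 = 0; torsion from ∂_2 factors > 1: none. So H_1 = 0.
H_2: b_2 = 10 − 6 − 4 = 0; torsion from ∂_3 factors > 1: none. So H_2 = 0.
H_3: b_3 = 5 − 4 − 0 = 1; torsion from ∂_4 factors > 1: none. So H_3 = Z.

H_0 = Z,  H_1 = 0,  H_2 = 0,  H_3 = Z.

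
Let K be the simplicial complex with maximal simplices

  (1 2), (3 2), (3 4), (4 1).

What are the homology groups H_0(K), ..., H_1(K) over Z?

Order the vertices as 1 < 2 < 3 < 4. Listing each simplex with vertices in this order, K has dimension 1 with simplices:

  0-simplices (4): [1], [2], [3], [4]
  1-simplices (4): [1,2], [1,4], [2,3], [3,4]

so the chain groups are C_0 ≅ Z^4, C_1 ≅ Z^4.

The boundary map ∂_1: C_1 → C_0 maps an edge to its endpoints' difference, ∂[p,q] = q − p. For instance
  ∂[1,2] = [2] − [1].
As a 4×4 matrix over Z this has rank 3, with invariant factors (1,1,1).

Now H_k = ker ∂_k / im ∂_{k+1}, so:

  H_0: rank C_0 − rank ∂_1 = 4 − 3 = 1, and the invariant factors of ∂_1 are all 1, so H_0 ≅ Z.
  H_1: rank ker ∂_1 − rank ∂_2 = (4 − 3) − 0 = 1, and there is no ∂_2, so H_1 ≅ Z.

As a check, the Euler characteristic is 4 − 4 = 0, which agrees with 1 − 1 = 0.
(K is a triangulation of the circle S^1.)

H_0 ≅ Z,  H_1 ≅ Z.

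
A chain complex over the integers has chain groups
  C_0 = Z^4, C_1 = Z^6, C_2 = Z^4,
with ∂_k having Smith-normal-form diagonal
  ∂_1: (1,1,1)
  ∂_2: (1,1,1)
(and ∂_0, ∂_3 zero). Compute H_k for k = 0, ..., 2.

H_0: b_0 = 4 − 0 − 3 = 1; torsion from ∂_1 factors > 1: none. So H_0 = Z.
H_1: b_1 = 6 − 3 − 3 = 0; torsion from ∂_2 factors > 1: none. So H_1 = 0.
H_2: b_2 = 4 − 3 − 0 = 1; torsion from ∂_3 factors > 1: none. So H_2 = Z.

H_0 = Z,  H_1 = 0,  H_2 = Z.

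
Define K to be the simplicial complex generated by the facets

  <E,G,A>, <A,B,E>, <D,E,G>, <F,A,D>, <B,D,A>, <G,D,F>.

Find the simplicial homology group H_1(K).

H_1 = Z.

Fix the vertex order A < B < D < E < F < G and write every simplex with vertices in increasing order. Then dim K = 2 and the simplices of K are:

  0-simplices (6): A, B, D, E, F, G
  1-simplices (12): AB, AD, AE, AF, AG, BD, BE, DE, DF, DG, EG, FG
  2-simplices (6): ABD, ABE, ADF, AEG, DEG, DFG

so the chain groups are C_0 ≅ Z^6, C_1 ≅ Z^12, C_2 ≅ Z^6.

Boundary ∂_1: C_1 → C_0 sends each edge [p,q] (with p < q) to q − p.
This gives a 6×12 integer matrix of rank 5; reducing to Smith normal form yields diagonal entries (1,1,1,1,1).

∂_2: C_2 → C_1 acts by ∂[p,q,r] = [q,r] − [p,r] + [p,q]. For instance
  ∂AEG = EG − AG + AE,
  ∂ABD = BD − AD + AB.
As a 12×6 matrix over Z this has rank 6, with invariant factors (1,1,1,1,1,1).

Reading off H_k = ker ∂_k / im ∂_{k+1}:

  H_1: rank ker ∂_1 − rank ∂_2 = (12 − 5) − 6 = 1, and the invariant factors of ∂_2 are all 1, so H_1 = Z.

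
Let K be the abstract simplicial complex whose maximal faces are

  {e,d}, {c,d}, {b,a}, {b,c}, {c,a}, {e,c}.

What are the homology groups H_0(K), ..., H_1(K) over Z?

K has 5 vertices, 6 edges.
rank ∂_0 = 0, rank ∂_1 = 4 ⇒ b_0 = 5 − 0 − 4 = 1; all invariant factors of ∂_1 are 1 so no torsion. So H_0 = Z.
rank ∂_1 = 4, rank ∂_2 = 0 ⇒ b_1 = 6 − 4 − 0 = 2. So H_1 = Z^2.

H_0 = Z,  H_1 = Z^2.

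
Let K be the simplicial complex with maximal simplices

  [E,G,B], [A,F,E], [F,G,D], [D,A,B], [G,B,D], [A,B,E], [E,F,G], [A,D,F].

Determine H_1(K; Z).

K has 6 vertices, 12 edges, 8 triangles.
rank ∂_1 = 5, rank ∂_2 = 7 ⇒ b_1 = 12 − 5 − 7 = 0; all invariant factors of ∂_2 are 1 so no torsion. So H_1 = 0.

H_1 ≅ 0.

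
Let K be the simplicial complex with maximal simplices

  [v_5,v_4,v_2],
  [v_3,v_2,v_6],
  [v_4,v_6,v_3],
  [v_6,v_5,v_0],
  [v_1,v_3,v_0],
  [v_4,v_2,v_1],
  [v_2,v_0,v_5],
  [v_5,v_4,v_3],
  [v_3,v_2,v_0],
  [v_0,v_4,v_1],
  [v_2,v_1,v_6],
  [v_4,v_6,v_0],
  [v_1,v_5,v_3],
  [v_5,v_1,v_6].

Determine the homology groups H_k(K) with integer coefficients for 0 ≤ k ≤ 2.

H_0 ≅ Z,  H_1 ≅ Z^2,  H_2 ≅ Z.

Fix the vertex order v_0 < v_1 < v_2 < v_3 < v_4 < v_5 < v_6 and write every simplex with vertices in increasing order. Then dim K = 2 and the simplices of K are:

  0-simplices (7): [v_0], [v_1], [v_2], [v_3], [v_4], [v_5], [v_6]
  1-simplices (21): (21 of them)
  2-simplices (14): (14 of them)

so the chain groups are C_0 ≅ Z^7, C_1 ≅ Z^21, C_2 ≅ Z^14.

Boundary ∂_1: C_1 → C_0 sends each edge [p,q] (with p < q) to q − p. For instance
  ∂[v_1,v_2] = [v_2] − [v_1].
The 7×21 boundary matrix has rank 6 and Smith normal form diag(1,1,1,1,1,1).

The boundary map ∂_2: C_2 → C_1 maps a triangle to the signed sum of its edges. For instance
  ∂[v_0,v_5,v_6] = [v_5,v_6] − [v_0,v_6] + [v_0,v_5],
  ∂[v_1,v_2,v_6] = [v_2,v_6] − [v_1,v_6] + [v_1,v_2].
The resulting 21×14 matrix has rank 13, and its Smith normal form has invariant factors (1,1,1,1,1,1,1,1,1,1,1,1,1).

From H_k ≅ ker(∂_k) / im(∂_{k+1}) we obtain:

  H_0: rank C_0 − rank ∂_1 = 7 − 6 = 1, and the invariant factors of ∂_1 are all 1, so H_0 = Z.
  H_1: rank ker ∂_1 − rank ∂_2 = (21 − 6) − 13 = 2, and the invariant factors of ∂_2 are all 1, so H_1 = Z^2.
  H_2: rank ker ∂_2 − rank ∂_3 = (14 − 13) − 0 = 1, and there is no ∂_3, so H_2 = Z.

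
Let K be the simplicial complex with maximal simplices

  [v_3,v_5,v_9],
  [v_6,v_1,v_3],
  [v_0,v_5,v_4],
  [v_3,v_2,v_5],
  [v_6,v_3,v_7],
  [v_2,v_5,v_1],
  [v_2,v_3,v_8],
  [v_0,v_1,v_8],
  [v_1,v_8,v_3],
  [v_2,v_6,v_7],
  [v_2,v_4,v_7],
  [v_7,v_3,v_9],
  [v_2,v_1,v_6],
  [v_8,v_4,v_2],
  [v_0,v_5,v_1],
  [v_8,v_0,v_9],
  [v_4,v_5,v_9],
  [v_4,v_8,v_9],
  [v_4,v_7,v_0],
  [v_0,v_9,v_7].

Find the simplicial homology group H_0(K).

H_0 ≅ Z.

K has 10 vertices, 30 edges, 20 triangles.
rank ∂_0 = 0, rank ∂_1 = 9 ⇒ b_0 = 10 − 0 − 9 = 1; all invariant factors of ∂_1 are 1 so no torsion. So H_0 = Z.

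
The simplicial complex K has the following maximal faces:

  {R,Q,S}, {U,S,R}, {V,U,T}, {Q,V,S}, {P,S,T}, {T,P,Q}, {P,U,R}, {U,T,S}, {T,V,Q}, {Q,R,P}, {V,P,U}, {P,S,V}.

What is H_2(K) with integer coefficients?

H_2 ≅ 0.

Order the vertices as P < Q < R < S < T < U < V. Listing each simplex with vertices in this order, K has dimension 2 with simplices:

  0-simplices (7): P, Q, R, S, T, U, V
  1-simplices (18): PQ, PR, PS, PT, PU, PV, QR, QS, QT, QV, RS, RU, ST, SU, SV, TU, TV, UV
  2-simplices (12): PQR, PQT, PRU, PST, PSV, PUV, QRS, QSV, QTV, RSU, STU, TUV

so the chain groups are C_0 ≅ Z^7, C_1 ≅ Z^18, C_2 ≅ Z^12.

∂_1: C_1 → C_0 is given by ∂[p,q] = [q] − [p].
As a 7×18 matrix over Z this has rank 6, with invariant factors (1,1,1,1,1,1).

∂_2: C_2 → C_1 acts by ∂[p,q,r] = [q,r] − [p,r] + [p,q]. For instance
  ∂QTV = TV − QV + QT,
  ∂TUV = UV − TV + TU.
As a 18×12 matrix over Z this has rank 12, with invariant factors (1,1,1,1,1,1,1,1,1,1,1,2).

From H_k ≅ ker(∂_k) / im(∂_{k+1}) we obtain:

  H_2: rank ker ∂_2 − rank ∂_3 = (12 − 12) − 0 = 0, and there is no ∂_3, so H_2 = 0.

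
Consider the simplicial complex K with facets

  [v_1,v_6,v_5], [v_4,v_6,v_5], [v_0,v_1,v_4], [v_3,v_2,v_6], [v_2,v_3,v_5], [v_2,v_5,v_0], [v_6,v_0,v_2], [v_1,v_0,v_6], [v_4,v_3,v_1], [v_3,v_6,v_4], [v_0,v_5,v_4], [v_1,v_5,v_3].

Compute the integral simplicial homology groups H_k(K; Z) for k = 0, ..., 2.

Order the vertices as v_0 < v_1 < v_2 < v_3 < v_4 < v_5 < v_6. Listing each simplex with vertices in this order, K has dimension 2 with simplices:

  0-simplices (7): [v_0], [v_1], [v_2], [v_3], [v_4], [v_5], [v_6]
  1-simplices (18): (18 of them)
  2-simplices (12): (12 of them)

Hence C_0 ≅ Z^7, C_1 ≅ Z^18, C_2 ≅ Z^12.

∂_1: C_1 → C_0 is given by ∂[p,q] = [q] − [p].
The 7×18 boundary matrix has rank 6 and Smith normal form diag(1,1,1,1,1,1).

∂_2: C_2 → C_1 sends each 2-simplex [p,q,r] to [q,r] − [p,r] + [p,q]. For instance
  ∂[v_3,v_4,v_6] = [v_4,v_6] − [v_3,v_6] + [v_3,v_4],
  ∂[v_1,v_3,v_4] = [v_3,v_4] − [v_1,v_4] + [v_1,v_3].
The 18×12 boundary matrix has rank 12 and Smith normal form diag(1,1,1,1,1,1,1,1,1,1,1,2).

Reading off H_k = ker ∂_k / im ∂_{k+1}:

  H_0: rank C_0 − rank ∂_1 = 7 − 6 = 1, and the invariant factors of ∂_1 are all 1, so H_0 = Z.
  H_1: rank ker ∂_1 − rank ∂_2 = (18 − 6) − 12 = 0, and ∂_2 has invariant factor 2 > 1, so H_1 = Z_2.
  H_2: rank ker ∂_2 − rank ∂_3 = (12 − 12) − 0 = 0, and there is no ∂_3, so H_2 = 0.

As a check, the Euler characteristic is 7 − 18 + 12 = 1, which agrees with 1 − 0 + 0 = 1.

H_0 ≅ Z,  H_1 ≅ Z_2,  H_2 = 0.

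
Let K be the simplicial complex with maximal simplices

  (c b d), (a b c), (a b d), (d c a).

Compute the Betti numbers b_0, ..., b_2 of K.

Order the vertices as a < b < c < d. Listing each simplex with vertices in this order, K has dimension 2 with simplices:

  0-simplices (4): a, b, c, d
  1-simplices (6): ab, ac, ad, bc, bd, cd
  2-simplices (4): abc, abd, acd, bcd

so the chain groups are C_0 ≅ Z^4, C_1 ≅ Z^6, C_2 ≅ Z^4.

The boundary map ∂_1: C_1 → C_0 maps an edge to its endpoints' difference, ∂[p,q] = q − p. For instance
  ∂ad = d − a.
The resulting 4×6 matrix has rank 3, and its Smith normal form has invariant factors (1,1,1).

The boundary map ∂_2: C_2 → C_1 sends each 2-simplex [p,q,r] to [q,r] − [p,r] + [p,q]. For instance
  ∂acd = cd − ad + ac,
  ∂abc = bc − ac + ab.
This gives a 6×4 integer matrix of rank 3; reducing to Smith normal form yields diagonal entries (1,1,1).

Reading off H_k = ker ∂_k / im ∂_{k+1}:

  H_0: rank C_0 − rank ∂_1 = 4 − 3 = 1, and the invariant factors of ∂_1 are all 1, so H_0 = Z.
  H_1: rank ker ∂_1 − rank ∂_2 = (6 − 3) − 3 = 0, and the invariant factors of ∂_2 are all 1, so H_1 = 0.
  H_2: rank ker ∂_2 − rank ∂_3 = (4 − 3) − 0 = 1, and there is no ∂_3, so H_2 = Z.

Hence the Betti numbers are b_0 = 1, b_1 = 0, b_2 = 1.

b_0 = 1, b_1 = 0, b_2 = 1.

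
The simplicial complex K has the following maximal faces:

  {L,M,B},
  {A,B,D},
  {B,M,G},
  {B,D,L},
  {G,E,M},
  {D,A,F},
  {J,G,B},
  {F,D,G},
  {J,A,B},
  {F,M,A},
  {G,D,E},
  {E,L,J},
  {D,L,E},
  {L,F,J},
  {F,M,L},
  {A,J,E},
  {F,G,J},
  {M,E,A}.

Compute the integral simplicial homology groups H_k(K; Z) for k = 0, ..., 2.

H_0 = Z,  H_1 = Z^2,  H_2 = Z.

Take the total order A < B < D < E < F < G < J < L < M on the vertex set. Then K (dimension 2) consists of the simplices:

  0-simplices (9): A, B, D, E, F, G, J, L, M
  1-simplices (27): AB, AD, AE, AF, AJ, AM, BD, BG, BJ, BL, BM, DE, DF, DG, DL, EG, EJ, EL, EM, FG, FJ, FL, FM, GJ, GM, JL, LM
  2-simplices (18): ABD, ABJ, ADF, AEJ, AEM, AFM, BDL, BGJ, BGM, BLM, DEG, DEL, DFG, EGM, EJL, FGJ, FJL, FLM

Hence C_0 ≅ Z^9, C_1 ≅ Z^27, C_2 ≅ Z^18.

The boundary map ∂_1: C_1 → C_0 sends each edge [p,q] (with p < q) to q − p. For instance
  ∂EG = G − E.
This gives a 9×27 integer matrix of rank 8; reducing to Smith normal form yields diagonal entries (1,1,1,1,1,1,1,1).

∂_2: C_2 → C_1 sends each 2-simplex [p,q,r] to [q,r] − [p,r] + [p,q]. For instance
  ∂FLM = LM − FM + FL,
  ∂ABJ = BJ − AJ + AB.
The 27×18 boundary matrix has rank 17 and Smith normal form diag(1,1,1,1,1,1,1,1,1,1,1,1,1,1,1,1,1).

Reading off H_k = ker ∂_k / im ∂_{k+1}:

  H_0: rank C_0 − rank ∂_1 = 9 − 8 = 1, and the invariant factors of ∂_1 are all 1, so H_0 ≅ Z.
  H_1: rank ker ∂_1 − rank ∂_2 = (27 − 8) − 17 = 2, and the invariant factors of ∂_2 are all 1, so H_1 ≅ Z^2.
  H_2: rank ker ∂_2 − rank ∂_3 = (18 − 17) − 0 = 1, and there is no ∂_3, so H_2 ≅ Z.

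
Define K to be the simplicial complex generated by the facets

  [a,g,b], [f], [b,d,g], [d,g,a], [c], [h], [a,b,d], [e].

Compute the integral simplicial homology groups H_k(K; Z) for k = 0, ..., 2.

H_0 ≅ Z^5,  H_1 = 0,  H_2 ≅ Z.

Order the vertices as a < b < c < d < e < f < g < h. Listing each simplex with vertices in this order, K has dimension 2 with simplices:

  0-simplices (8): a, b, c, d, e, f, g, h
  1-simplices (6): ab, ad, ag, bd, bg, dg
  2-simplices (4): abd, abg, adg, bdg

Hence C_0 ≅ Z^8, C_1 ≅ Z^6, C_2 ≅ Z^4.

The boundary map ∂_1: C_1 → C_0 is given by ∂[p,q] = [q] − [p].
The 8×6 boundary matrix has rank 3 and Smith normal form diag(1,1,1).

The boundary map ∂_2: C_2 → C_1 acts by ∂[p,q,r] = [q,r] − [p,r] + [p,q]. For instance
  ∂adg = dg − ag + ad,
  ∂abd = bd − ad + ab.
This gives a 6×4 integer matrix of rank 3; reducing to Smith normal form yields diagonal entries (1,1,1).

Computing H_k = (kernel of ∂_k) / (image of ∂_{k+1}):

  H_0: rank C_0 − rank ∂_1 = 8 − 3 = 5, and the invariant factors of ∂_1 are all 1, so H_0 ≅ Z^5.
  H_1: rank ker ∂_1 − rank ∂_2 = (6 − 3) − 3 = 0, and the invariant factors of ∂_2 are all 1, so H_1 ≅ 0.
  H_2: rank ker ∂_2 − rank ∂_3 = (4 − 3) − 0 = 1, and there is no ∂_3, so H_2 ≅ Z.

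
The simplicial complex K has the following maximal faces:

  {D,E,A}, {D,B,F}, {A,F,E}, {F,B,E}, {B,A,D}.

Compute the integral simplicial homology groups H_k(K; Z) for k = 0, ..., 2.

Order the vertices as A < B < D < E < F. Listing each simplex with vertices in this order, K has dimension 2 with simplices:

  0-simplices (5): A, B, D, E, F
  1-simplices (10): AB, AD, AE, AF, BD, BE, BF, DE, DF, EF
  2-simplices (5): ABD, ADE, AEF, BDF, BEF

giving chain groups C_0 ≅ Z^5, C_1 ≅ Z^10, C_2 ≅ Z^5.

∂_1: C_1 → C_0 maps an edge to its endpoints' difference, ∂[p,q] = q − p. For instance
  ∂BD = D − B.
As a 5×10 matrix over Z this has rank 4, with invariant factors (1,1,1,1).

The boundary map ∂_2: C_2 → C_1 sends each 2-simplex [p,q,r] to [q,r] − [p,r] + [p,q]. For instance
  ∂BEF = EF − BF + BE,
  ∂BDF = DF − BF + BD.
The 10×5 boundary matrix has rank 5 and Smith normal form diag(1,1,1,1,1).

From H_k ≅ ker(∂_k) / im(∂_{k+1}) we obtain:

  H_0: rank C_0 − rank ∂_1 = 5 − 4 = 1, and the invariant factors of ∂_1 are all 1, so H_0 ≅ Z.
  H_1: rank ker ∂_1 − rank ∂_2 = (10 − 4) − 5 = 1, and the invariant factors of ∂_2 are all 1, so H_1 ≅ Z.
  H_2: rank ker ∂_2 − rank ∂_3 = (5 − 5) − 0 = 0, and there is no ∂_3, so H_2 ≅ 0.

As a check, the Euler characteristic is 5 − 10 + 5 = 0, which agrees with 1 − 1 + 0 = 0.
(K is a triangulation of the Möbius band.)

H_0 ≅ Z,  H_1 ≅ Z,  H_2 = 0.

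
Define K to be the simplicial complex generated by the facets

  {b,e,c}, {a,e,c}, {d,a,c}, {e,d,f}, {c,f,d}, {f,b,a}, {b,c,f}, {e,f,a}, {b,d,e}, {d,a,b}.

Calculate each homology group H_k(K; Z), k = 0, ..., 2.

H_0 = Z,  H_1 = Z/2,  H_2 = 0.

Fix the vertex order a < b < c < d < e < f and write every simplex with vertices in increasing order. Then dim K = 2 and the simplices of K are:

  0-simplices (6): a, b, c, d, e, f
  1-simplices (15): ab, ac, ad, ae, af, bc, bd, be, bf, cd, ce, cf, de, df, ef
  2-simplices (10): abd, abf, acd, ace, aef, bce, bcf, bde, cdf, def

giving chain groups C_0 ≅ Z^6, C_1 ≅ Z^15, C_2 ≅ Z^10.

Boundary ∂_1: C_1 → C_0 is given by ∂[p,q] = [q] − [p]. For instance
  ∂bf = f − b.
As a 6×15 matrix over Z this has rank 5, with invariant factors (1,1,1,1,1).

The boundary map ∂_2: C_2 → C_1 acts by ∂[p,q,r] = [q,r] − [p,r] + [p,q]. For instance
  ∂acd = cd − ad + ac,
  ∂def = ef − df + de.
The resulting 15×10 matrix has rank 10, and its Smith normal form has invariant factors (1,1,1,1,1,1,1,1,1,2).

From H_k ≅ ker(∂_k) / im(∂_{k+1}) we obtain:

  H_0: rank C_0 − rank ∂_1 = 6 − 5 = 1, and the invariant factors of ∂_1 are all 1, so H_0 ≅ Z.
  H_1: rank ker ∂_1 − rank ∂_2 = (15 − 5) − 10 = 0, and ∂_2 has invariant factor 2 > 1, so H_1 ≅ Z/2.
  H_2: rank ker ∂_2 − rank ∂_3 = (10 − 10) − 0 = 0, and there is no ∂_3, so H_2 ≅ 0.

As a check, the Euler characteristic is 6 − 15 + 10 = 1, which agrees with 1 − 0 + 0 = 1.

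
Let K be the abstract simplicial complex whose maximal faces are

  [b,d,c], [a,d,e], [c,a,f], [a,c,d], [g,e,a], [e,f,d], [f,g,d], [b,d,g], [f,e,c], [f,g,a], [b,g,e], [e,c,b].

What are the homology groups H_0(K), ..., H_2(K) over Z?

H_0 ≅ Z,  H_1 ≅ Z_2,  H_2 = 0.

Order the vertices as a < b < c < d < e < f < g. Listing each simplex with vertices in this order, K has dimension 2 with simplices:

  0-simplices (7): a, b, c, d, e, f, g
  1-simplices (18): ac, ad, ae, af, ag, bc, bd, be, bg, cd, ce, cf, de, df, dg, ef, eg, fg
  2-simplices (12): acd, acf, ade, aeg, afg, bcd, bce, bdg, beg, cef, def, dfg

Hence C_0 ≅ Z^7, C_1 ≅ Z^18, C_2 ≅ Z^12.

∂_1: C_1 → C_0 maps an edge to its endpoints' difference, ∂[p,q] = q − p. For instance
  ∂bc = c − b.
As a 7×18 matrix over Z this has rank 6, with invariant factors (1,1,1,1,1,1).

∂_2: C_2 → C_1 acts by ∂[p,q,r] = [q,r] − [p,r] + [p,q]. For instance
  ∂aeg = eg − ag + ae,
  ∂beg = eg − bg + be.
The resulting 18×12 matrix has rank 12, and its Smith normal form has invariant factors (1,1,1,1,1,1,1,1,1,1,1,2).

From H_k ≅ ker(∂_k) / im(∂_{k+1}) we obtain:

  H_0: rank C_0 − rank ∂_1 = 7 − 6 = 1, and the invariant factors of ∂_1 are all 1, so H_0 ≅ Z.
  H_1: rank ker ∂_1 − rank ∂_2 = (18 − 6) − 12 = 0, and ∂_2 has invariant factor 2 > 1, so H_1 ≅ Z_2.
  H_2: rank ker ∂_2 − rank ∂_3 = (12 − 12) − 0 = 0, and there is no ∂_3, so H_2 ≅ 0.

(K is a triangulation of the real projective plane RP^2.)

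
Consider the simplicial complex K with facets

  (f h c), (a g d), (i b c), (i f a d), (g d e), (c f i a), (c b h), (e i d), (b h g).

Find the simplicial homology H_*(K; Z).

H_0 = Z,  H_1 = Z,  H_2 = 0,  H_3 = 0.

Order the vertices as a < b < c < d < e < f < g < h < i. Listing each simplex with vertices in this order, K has dimension 3 with simplices:

  0-simplices (9): a, b, c, d, e, f, g, h, i
  1-simplices (21): ac, ad, af, ag, ai, bc, bg, bh, bi, cf, ch, ci, de, df, dg, di, eg, ei, fh, fi, gh
  2-simplices (14): acf, aci, adf, adg, adi, afi, bch, bci, bgh, cfh, cfi, deg, dei, dfi
  3-simplices (2): acfi, adfi

Hence C_0 ≅ Z^9, C_1 ≅ Z^21, C_2 ≅ Z^14, C_3 ≅ Z^2.

Boundary ∂_1: C_1 → C_0 sends each edge [p,q] (with p < q) to q − p. For instance
  ∂df = f − d.
This gives a 9×21 integer matrix of rank 8; reducing to Smith normal form yields diagonal entries (1,1,1,1,1,1,1,1).

Boundary ∂_2: C_2 → C_1 sends each 2-simplex [p,q,r] to [q,r] − [p,r] + [p,q]. For instance
  ∂deg = eg − dg + de,
  ∂bci = ci − bi + bc.
As a 21×14 matrix over Z this has rank 12, with invariant factors (1,1,1,1,1,1,1,1,1,1,1,1).

The boundary map ∂_3: C_3 → C_2 sends each 3-simplex σ to the alternating sum Σ_i (−1)^i (σ with its i-th vertex removed). For instance
  ∂acfi = cfi − afi + aci − acf,
  ∂adfi = dfi − afi + adi − adf.
As a 14×2 matrix over Z this has rank 2, with invariant factors (1,1).

Now H_k = ker ∂_k / im ∂_{k+1}, so:

  H_0: rank C_0 − rank ∂_1 = 9 − 8 = 1, and the invariant factors of ∂_1 are all 1, so H_0 = Z.
  H_1: rank ker ∂_1 − rank ∂_2 = (21 − 8) − 12 = 1, and the invariant factors of ∂_2 are all 1, so H_1 = Z.
  H_2: rank ker ∂_2 − rank ∂_3 = (14 − 12) − 2 = 0, and the invariant factors of ∂_3 are all 1, so H_2 = 0.
  H_3: rank ker ∂_3 − rank ∂_4 = (2 − 2) − 0 = 0, and there is no ∂_4, so H_3 = 0.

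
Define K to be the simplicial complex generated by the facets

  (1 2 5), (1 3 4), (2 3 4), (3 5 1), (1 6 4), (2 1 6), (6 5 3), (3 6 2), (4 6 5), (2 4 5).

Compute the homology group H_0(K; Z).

H_0 ≅ Z.

K has 6 vertices, 15 edges, 10 triangles.
rank ∂_0 = 0, rank ∂_1 = 5 ⇒ b_0 = 6 − 0 − 5 = 1; all invariant factors of ∂_1 are 1 so no torsion. So H_0 ≅ Z.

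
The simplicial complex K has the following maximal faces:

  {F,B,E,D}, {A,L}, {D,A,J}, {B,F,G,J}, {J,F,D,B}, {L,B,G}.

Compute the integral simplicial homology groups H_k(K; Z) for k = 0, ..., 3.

H_0 = Z,  H_1 = Z,  H_2 = 0,  H_3 = 0.

We work with the vertex ordering A < B < D < E < F < G < J < L. The simplices of K, each written with vertices in increasing order, are:

  0-simplices (8): A, B, D, E, F, G, J, L
  1-simplices (17): AD, AJ, AL, BD, BE, BF, BG, BJ, BL, DE, DF, DJ, EF, FG, FJ, GJ, GL
  2-simplices (12): ADJ, BDE, BDF, BDJ, BEF, BFG, BFJ, BGJ, BGL, DEF, DFJ, FGJ
  3-simplices (3): BDEF, BDFJ, BFGJ

so the chain groups are C_0 ≅ Z^8, C_1 ≅ Z^17, C_2 ≅ Z^12, C_3 ≅ Z^3.

The boundary map ∂_1: C_1 → C_0 maps an edge to its endpoints' difference, ∂[p,q] = q − p.
The 8×17 boundary matrix has rank 7 and Smith normal form diag(1,1,1,1,1,1,1).

∂_2: C_2 → C_1 acts by ∂[p,q,r] = [q,r] − [p,r] + [p,q]. For instance
  ∂BDE = DE − BE + BD,
  ∂DEF = EF − DF + DE.
The resulting 17×12 matrix has rank 9, and its Smith normal form has invariant factors (1,1,1,1,1,1,1,1,1).

∂_3: C_3 → C_2 sends each 3-simplex σ to the alternating sum Σ_i (−1)^i (σ with its i-th vertex removed). For instance
  ∂BFGJ = FGJ − BGJ + BFJ − BFG,
  ∂BDFJ = DFJ − BFJ + BDJ − BDF.
As a 12×3 matrix over Z this has rank 3, with invariant factors (1,1,1).

Reading off H_k = ker ∂_k / im ∂_{k+1}:

  H_0: rank C_0 − rank ∂_1 = 8 − 7 = 1, and the invariant factors of ∂_1 are all 1, so H_0 = Z.
  H_1: rank ker ∂_1 − rank ∂_2 = (17 − 7) − 9 = 1, and the invariant factors of ∂_2 are all 1, so H_1 = Z.
  H_2: rank ker ∂_2 − rank ∂_3 = (12 − 9) − 3 = 0, and the invariant factors of ∂_3 are all 1, so H_2 = 0.
  H_3: rank ker ∂_3 − rank ∂_4 = (3 − 3) − 0 = 0, and there is no ∂_4, so H_3 = 0.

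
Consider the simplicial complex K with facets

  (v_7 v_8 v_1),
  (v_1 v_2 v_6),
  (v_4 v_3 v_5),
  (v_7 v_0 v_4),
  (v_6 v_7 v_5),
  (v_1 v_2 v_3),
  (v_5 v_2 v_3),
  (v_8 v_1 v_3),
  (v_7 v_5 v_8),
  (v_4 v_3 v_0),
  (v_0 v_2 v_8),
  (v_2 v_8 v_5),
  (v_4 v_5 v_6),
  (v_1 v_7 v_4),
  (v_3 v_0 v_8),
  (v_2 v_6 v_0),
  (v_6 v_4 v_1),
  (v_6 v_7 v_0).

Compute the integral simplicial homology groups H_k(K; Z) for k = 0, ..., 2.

Fix the vertex order v_0 < v_1 < v_2 < v_3 < v_4 < v_5 < v_6 < v_7 < v_8 and write every simplex with vertices in increasing order. Then dim K = 2 and the simplices of K are:

  0-simplices (9): [v_0], [v_1], [v_2], [v_3], [v_4], [v_5], [v_6], [v_7], [v_8]
  1-simplices (27): (27 of them)
  2-simplices (18): (18 of them)

Hence C_0 ≅ Z^9, C_1 ≅ Z^27, C_2 ≅ Z^18.

Boundary ∂_1: C_1 → C_0 sends each edge [p,q] (with p < q) to q − p. For instance
  ∂[v_0,v_4] = [v_4] − [v_0].
The resulting 9×27 matrix has rank 8, and its Smith normal form has invariant factors (1,1,1,1,1,1,1,1).

∂_2: C_2 → C_1 sends each 2-simplex [p,q,r] to [q,r] − [p,r] + [p,q]. For instance
  ∂[v_1,v_7,v_8] = [v_7,v_8] − [v_1,v_8] + [v_1,v_7],
  ∂[v_0,v_3,v_4] = [v_3,v_4] − [v_0,v_4] + [v_0,v_3].
As a 27×18 matrix over Z this has rank 18, with invariant factors (1,1,1,1,1,1,1,1,1,1,1,1,1,1,1,1,1,2).

Computing H_k = (kernel of ∂_k) / (image of ∂_{k+1}):

  H_0: rank C_0 − rank ∂_1 = 9 − 8 = 1, and the invariant factors of ∂_1 are all 1, so H_0 = Z.
  H_1: rank ker ∂_1 − rank ∂_2 = (27 − 8) − 18 = 1, and ∂_2 has invariant factor 2 > 1, so H_1 = Z ⊕ Z/2.
  H_2: rank ker ∂_2 − rank ∂_3 = (18 − 18) − 0 = 0, and there is no ∂_3, so H_2 = 0.

As a check, the Euler characteristic is 9 − 27 + 18 = 0, which agrees with 1 − 1 + 0 = 0.
(K is a triangulation of the Klein bottle.)

H_0 ≅ Z,  H_1 ≅ Z ⊕ Z/2,  H_2 = 0.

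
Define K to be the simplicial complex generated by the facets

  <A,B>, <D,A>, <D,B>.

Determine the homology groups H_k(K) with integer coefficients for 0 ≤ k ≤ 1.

Order the vertices as A < B < D. Listing each simplex with vertices in this order, K has dimension 1 with simplices:

  0-simplices (3): A, B, D
  1-simplices (3): AB, AD, BD

so the chain groups are C_0 ≅ Z^3, C_1 ≅ Z^3.

The boundary map ∂_1: C_1 → C_0 sends each edge [p,q] (with p < q) to q − p.
This gives a 3×3 integer matrix of rank 2; reducing to Smith normal form yields diagonal entries (1,1).

Now H_k = ker ∂_k / im ∂_{k+1}, so:

  H_0: rank C_0 − rank ∂_1 = 3 − 2 = 1, and the invariant factors of ∂_1 are all 1, so H_0 ≅ Z.
  H_1: rank ker ∂_1 − rank ∂_2 = (3 − 2) − 0 = 1, and there is no ∂_2, so H_1 ≅ Z.

H_0 = Z,  H_1 = Z.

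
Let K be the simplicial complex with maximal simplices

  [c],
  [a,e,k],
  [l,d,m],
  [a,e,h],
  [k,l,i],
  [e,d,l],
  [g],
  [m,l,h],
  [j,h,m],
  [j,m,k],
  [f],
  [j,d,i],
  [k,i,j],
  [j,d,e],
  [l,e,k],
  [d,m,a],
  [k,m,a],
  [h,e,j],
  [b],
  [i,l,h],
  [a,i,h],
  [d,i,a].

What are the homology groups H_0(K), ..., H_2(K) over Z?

H_0 ≅ Z^5,  H_1 ≅ Z^2,  H_2 ≅ Z.

K has 13 vertices, 27 edges, 18 triangles.
rank ∂_0 = 0, rank ∂_1 = 8 ⇒ b_0 = 13 − 0 − 8 = 5; all invariant factors of ∂_1 are 1 so no torsion. So H_0 = Z^5.
rank ∂_1 = 8, rank ∂_2 = 17 ⇒ b_1 = 27 − 8 − 17 = 2; all invariant factors of ∂_2 are 1 so no torsion. So H_1 = Z^2.
rank ∂_2 = 17, rank ∂_3 = 0 ⇒ b_2 = 18 − 17 − 0 = 1. So H_2 = Z.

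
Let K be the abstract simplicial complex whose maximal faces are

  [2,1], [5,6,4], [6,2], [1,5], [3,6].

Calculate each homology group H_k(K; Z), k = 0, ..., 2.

H_0 = Z,  H_1 = Z,  H_2 = 0.

Order the vertices as 1 < 2 < 3 < 4 < 5 < 6. Listing each simplex with vertices in this order, K has dimension 2 with simplices:

  0-simplices (6): [1], [2], [3], [4], [5], [6]
  1-simplices (7): [1,2], [1,5], [2,6], [3,6], [4,5], [4,6], [5,6]
  2-simplices (1): [4,5,6]

giving chain groups C_0 ≅ Z^6, C_1 ≅ Z^7, C_2 ≅ Z^1.

The boundary map ∂_1: C_1 → C_0 sends each edge [p,q] (with p < q) to q − p. For instance
  ∂[1,5] = [5] − [1].
The 6×7 boundary matrix has rank 5 and Smith normal form diag(1,1,1,1,1).

The boundary map ∂_2: C_2 → C_1 maps a triangle to the signed sum of its edges. For instance
  ∂[4,5,6] = [5,6] − [4,6] + [4,5].
The 7×1 boundary matrix has rank 1 and Smith normal form diag(1).

From H_k ≅ ker(∂_k) / im(∂_{k+1}) we obtain:

  H_0: rank C_0 − rank ∂_1 = 6 − 5 = 1, and the invariant factors of ∂_1 are all 1, so H_0 = Z.
  H_1: rank ker ∂_1 − rank ∂_2 = (7 − 5) − 1 = 1, and the invariant factors of ∂_2 are all 1, so H_1 = Z.
  H_2: rank ker ∂_2 − rank ∂_3 = (1 − 1) − 0 = 0, and there is no ∂_3, so H_2 = 0.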